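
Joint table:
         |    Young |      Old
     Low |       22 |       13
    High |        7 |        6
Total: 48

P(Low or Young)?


P(Low∨Young) = P(Low) + P(Young) - P(Low∧Young)
= (35 + 29 - 22)/48 = 42/48 = 7/8

P = 7/8 ≈ 87.50%


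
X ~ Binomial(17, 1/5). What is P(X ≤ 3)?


P(X ≤ 3) = Σ P(X=i) for i=0..3
P(X=0) = 17179869184/762939453125
P(X=1) = 73014444032/762939453125
P(X=2) = 146028888064/762939453125
P(X=3) = 36507222016/152587890625
Sum = 83751862272/152587890625

P(X ≤ 3) = 83751862272/152587890625 ≈ 54.89%


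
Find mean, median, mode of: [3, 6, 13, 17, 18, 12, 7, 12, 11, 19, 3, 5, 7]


Sorted: [3, 3, 5, 6, 7, 7, 11, 12, 12, 13, 17, 18, 19]
Mean = 133/13
Median = 11
Freq: {3: 2, 6: 1, 13: 1, 17: 1, 18: 1, 12: 2, 7: 2, 11: 1, 19: 1, 5: 1}
Mode: [3, 7, 12]

Mean=133/13, Median=11, Mode=[3, 7, 12]


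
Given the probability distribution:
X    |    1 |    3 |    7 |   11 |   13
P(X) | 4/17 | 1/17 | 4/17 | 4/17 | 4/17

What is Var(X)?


E[X] = 131/17
E[X²] = 1369/17
Var(X) = E[X²] - (E[X])² = 1369/17 - 17161/289 = 6112/289

Var(X) = 6112/289 ≈ 21.1488


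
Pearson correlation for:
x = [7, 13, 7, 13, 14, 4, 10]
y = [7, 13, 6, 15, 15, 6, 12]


n=7, Σx=68, Σy=74, Σxy=809, Σx²=748, Σy²=884
r = (7×809 - 68×74)/√((7×748 - 68²)(7×884 - 74²))
= 631/√(612×712) = 631/√435744 ≈ 631/660.1091 ≈ 0.9559

r ≈ 0.9559


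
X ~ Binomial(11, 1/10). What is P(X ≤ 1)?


P(X ≤ 1) = Σ P(X=i) for i=0..1
P(X=0) = 31381059609/100000000000
P(X=1) = 38354628411/100000000000
Sum = 3486784401/5000000000

P(X ≤ 1) = 3486784401/5000000000 ≈ 69.74%


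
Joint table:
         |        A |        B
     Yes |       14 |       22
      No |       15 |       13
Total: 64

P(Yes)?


P(Yes) = (14+22)/64 = 36/64 = 9/16

P(Yes) = 9/16 ≈ 56.25%


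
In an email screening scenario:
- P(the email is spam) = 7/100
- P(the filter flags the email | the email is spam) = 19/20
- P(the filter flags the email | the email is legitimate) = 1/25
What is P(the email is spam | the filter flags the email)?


Using Bayes' theorem:
P(A|B) = P(B|A)·P(A) / P(B)

P(the filter flags the email) = 19/20 × 7/100 + 1/25 × 93/100
= 133/2000 + 93/2500 = 1037/10000

P(the email is spam|the filter flags the email) = (133/2000) / (1037/10000) = 665/1037

P(the email is spam|the filter flags the email) = 665/1037 ≈ 64.13%


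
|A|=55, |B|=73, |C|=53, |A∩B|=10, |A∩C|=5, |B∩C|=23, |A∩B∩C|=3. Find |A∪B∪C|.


|A∪B∪C| = 55+73+53-10-5-23+3 = 146

|A∪B∪C| = 146


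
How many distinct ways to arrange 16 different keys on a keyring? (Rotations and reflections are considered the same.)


Free circular arrangements: rotations and reflections both identified.
(n-1)!/2 = 15!/2 = 1307674368000/2 = 653837184000

653837184000


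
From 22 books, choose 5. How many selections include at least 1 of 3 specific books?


Complement: C(22,5) - C(19,5) = 26334 - 11628 = 14706

14706


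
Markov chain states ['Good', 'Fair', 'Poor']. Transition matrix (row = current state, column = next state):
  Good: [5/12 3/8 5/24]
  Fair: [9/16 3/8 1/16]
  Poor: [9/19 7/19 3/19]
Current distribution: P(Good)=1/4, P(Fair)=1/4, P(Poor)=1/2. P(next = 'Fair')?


P(next=Fair) = Σᵢ P(now=i)×P(i→Fair)
= 1/4×3/8 + 1/4×3/8 + 1/2×7/19
= 3/32 + 3/32 + 7/38 = 113/304

P = 113/304 ≈ 0.3717


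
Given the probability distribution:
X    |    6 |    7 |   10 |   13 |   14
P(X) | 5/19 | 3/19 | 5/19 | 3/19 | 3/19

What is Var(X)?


E[X] = 182/19
E[X²] = 1922/19
Var(X) = E[X²] - (E[X])² = 1922/19 - 33124/361 = 3394/361

Var(X) = 3394/361 ≈ 9.4017


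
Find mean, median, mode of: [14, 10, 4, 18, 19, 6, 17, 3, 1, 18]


Sorted: [1, 3, 4, 6, 10, 14, 17, 18, 18, 19]
Mean = 110/10 = 11
Median = 12
Freq: {14: 1, 10: 1, 4: 1, 18: 2, 19: 1, 6: 1, 17: 1, 3: 1, 1: 1}
Mode: [18]

Mean=11, Median=12, Mode=18


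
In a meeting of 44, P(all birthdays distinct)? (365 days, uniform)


P(all different) = Π(365-i)/365 for i=0..43
= (365/365)×(364/365)×...×(322/365)
= 0.067115

P ≈ 0.0671 ≈ 6.71%


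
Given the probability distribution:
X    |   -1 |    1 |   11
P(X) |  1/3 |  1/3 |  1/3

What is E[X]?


E[X] = Σ x·P(X=x)
= (-1)×(1/3) + (1)×(1/3) + (11)×(1/3)
= 11/3

E[X] = 11/3


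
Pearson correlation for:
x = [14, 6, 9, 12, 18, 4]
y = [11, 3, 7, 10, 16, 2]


n=6, Σx=63, Σy=49, Σxy=651, Σx²=797, Σy²=539
r = (6×651 - 63×49)/√((6×797 - 63²)(6×539 - 49²))
= 819/√(813×833) = 819/√677229 ≈ 819/822.9392 ≈ 0.9952

r ≈ 0.9952


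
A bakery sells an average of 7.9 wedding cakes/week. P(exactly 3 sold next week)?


Poisson(λ=7.9): P(X=3) = e^(-λ)×λ^k/k!
= e^(-7.9) × 7.9^3 / 3!
≈ 0.0003707435405 × 493.039 / 6 ≈ 0.030465

P(X=3) ≈ 0.030465 ≈ 3.05%


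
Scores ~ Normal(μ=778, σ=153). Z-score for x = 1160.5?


z = (x - μ)/σ = (1160.5 - 778)/153 = 2.5

z = 2.5


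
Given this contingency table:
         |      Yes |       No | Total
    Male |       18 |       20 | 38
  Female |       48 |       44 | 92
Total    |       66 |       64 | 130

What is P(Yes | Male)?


P(Yes | Male) = 18/(18+20) = 18/38 = 9/19

P(Yes|Male) = 9/19 ≈ 47.37%


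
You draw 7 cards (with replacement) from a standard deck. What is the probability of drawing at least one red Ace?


P(not a red Ace) = 50/52 = 25/26
P(none in 7 draws) = (25/26)^7 = 6103515625/8031810176
P(≥1 red Ace) = 1 - 6103515625/8031810176 = 1928294551/8031810176

P = 1928294551/8031810176 ≈ 24.01%


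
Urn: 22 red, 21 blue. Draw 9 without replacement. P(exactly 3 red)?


Hypergeometric: C(22,3)×C(21,6)/C(43,9)
= 1540×54264/563921995 = 125664/848003

P(X=3) = 125664/848003 ≈ 14.82%


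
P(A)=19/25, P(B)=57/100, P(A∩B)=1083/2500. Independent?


P(A)×P(B) = 1083/2500
P(A∩B) = 1083/2500
Equal ✓ → Independent

Yes, independent


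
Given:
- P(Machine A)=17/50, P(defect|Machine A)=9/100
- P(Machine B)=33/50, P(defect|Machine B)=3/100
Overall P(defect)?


P(B) = Σ P(B|Aᵢ)×P(Aᵢ)
  9/100×17/50 = 153/5000
  3/100×33/50 = 99/5000
Sum = 63/1250

P(defect) = 63/1250 ≈ 5.04%


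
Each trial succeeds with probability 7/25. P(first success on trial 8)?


Geometric: P(X=8) = (1-p)^(k-1)×p = (18/25)^7×7/25 = 4285540224/152587890625

P(X=8) = 4285540224/152587890625 ≈ 2.81%


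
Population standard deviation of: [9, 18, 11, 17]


Mean = 55/4
  (9-55/4)²=361/16
  (18-55/4)²=289/16
  (11-55/4)²=121/16
  (17-55/4)²=169/16
Σ(x-μ)² = 235/4
σ² = (235/4)/4 = 235/16

σ = √(235/16) ≈ 3.8324


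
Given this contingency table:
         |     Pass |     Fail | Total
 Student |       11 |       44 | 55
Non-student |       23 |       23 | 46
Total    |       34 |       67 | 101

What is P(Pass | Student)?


P(Pass | Student) = 11/(11+44) = 11/55 = 1/5

P(Pass|Student) = 1/5 ≈ 20.00%


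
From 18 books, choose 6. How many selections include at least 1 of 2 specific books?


Complement: C(18,6) - C(16,6) = 18564 - 8008 = 10556

10556


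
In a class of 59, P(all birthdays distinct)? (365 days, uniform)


P(all different) = Π(365-i)/365 for i=0..58
= (365/365)×(364/365)×...×(307/365)
= 0.007011

P ≈ 0.0070 ≈ 0.70%


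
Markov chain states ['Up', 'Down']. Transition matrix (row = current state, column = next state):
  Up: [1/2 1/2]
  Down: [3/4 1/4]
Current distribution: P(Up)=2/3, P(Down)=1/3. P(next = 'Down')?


P(next=Down) = Σᵢ P(now=i)×P(i→Down)
= 2/3×1/2 + 1/3×1/4
= 1/3 + 1/12 = 5/12

P = 5/12 ≈ 0.4167


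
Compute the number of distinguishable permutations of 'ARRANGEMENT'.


Letters: 11, freq: {'A': 2, 'R': 2, 'N': 2, 'G': 1, 'E': 2, 'M': 1, 'T': 1}
11!/(2!×2!×2!×1!×2!×1!×1!) = 39916800/16 = 2494800

2494800


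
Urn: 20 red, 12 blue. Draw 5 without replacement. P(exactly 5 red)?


Hypergeometric: C(20,5)×C(12,0)/C(32,5)
= 15504×1/201376 = 969/12586

P(X=5) = 969/12586 ≈ 7.70%


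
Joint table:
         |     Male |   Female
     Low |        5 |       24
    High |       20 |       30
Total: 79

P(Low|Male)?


P(Low|Male) = 5/(5+20) = 5/25 = 1/5

P = 1/5 ≈ 20.00%


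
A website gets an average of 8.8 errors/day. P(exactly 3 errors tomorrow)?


Poisson(λ=8.8): P(X=3) = e^(-λ)×λ^k/k!
= e^(-8.8) × 8.8^3 / 3!
≈ 0.0001507330751 × 681.472 / 6 ≈ 0.017120

P(X=3) ≈ 0.017120 ≈ 1.71%


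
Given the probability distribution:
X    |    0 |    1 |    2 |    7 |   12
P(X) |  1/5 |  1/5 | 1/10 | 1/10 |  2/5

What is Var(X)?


E[X] = 59/10
E[X²] = 631/10
Var(X) = E[X²] - (E[X])² = 631/10 - 3481/100 = 2829/100

Var(X) = 2829/100 ≈ 28.2900


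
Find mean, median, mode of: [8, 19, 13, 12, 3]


Sorted: [3, 8, 12, 13, 19]
Mean = 55/5 = 11
Median = 12
Freq: {8: 1, 19: 1, 13: 1, 12: 1, 3: 1}
Mode: No mode

Mean=11, Median=12, Mode=No mode


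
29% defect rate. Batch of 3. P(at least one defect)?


P(all good) = (71/100)^3 = 357911/1000000
P(≥1 defect) = 642089/1000000

P = 642089/1000000 ≈ 64.21%


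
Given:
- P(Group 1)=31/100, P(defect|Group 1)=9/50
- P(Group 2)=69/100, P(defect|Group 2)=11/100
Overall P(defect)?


P(B) = Σ P(B|Aᵢ)×P(Aᵢ)
  9/50×31/100 = 279/5000
  11/100×69/100 = 759/10000
Sum = 1317/10000

P(defect) = 1317/10000 ≈ 13.17%


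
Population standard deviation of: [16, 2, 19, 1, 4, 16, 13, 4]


Mean = 75/8
  (16-75/8)²=2809/64
  (2-75/8)²=3481/64
  (19-75/8)²=5929/64
  (1-75/8)²=4489/64
  (4-75/8)²=1849/64
  (16-75/8)²=2809/64
  (13-75/8)²=841/64
  (4-75/8)²=1849/64
Σ(x-μ)² = 3007/8
σ² = (3007/8)/8 = 3007/64

σ = √(3007/64) ≈ 6.8545


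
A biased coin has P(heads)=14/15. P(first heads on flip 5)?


Geometric: P(X=5) = (1-p)^(k-1)×p = (1/15)^4×14/15 = 14/759375

P(X=5) = 14/759375 ≈ 0.00%


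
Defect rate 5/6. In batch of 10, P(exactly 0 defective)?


Binomial: P(X=0) = C(10,0)×p^0×(1-p)^10
= 1 × 1 × 1/60466176 = 1/60466176

P(X=0) = 1/60466176 ≈ 0.00%


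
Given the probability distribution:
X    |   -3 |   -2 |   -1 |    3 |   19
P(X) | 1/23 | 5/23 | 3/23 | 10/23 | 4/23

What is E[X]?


E[X] = Σ x·P(X=x)
= (-3)×(1/23) + (-2)×(5/23) + (-1)×(3/23) + (3)×(10/23) + (19)×(4/23)
= 90/23

E[X] = 90/23


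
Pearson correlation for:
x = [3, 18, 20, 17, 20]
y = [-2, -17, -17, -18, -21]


n=5, Σx=78, Σy=-75, Σxy=-1378, Σx²=1422, Σy²=1347
r = (5×(-1378) - 78×(-75))/√((5×1422 - 78²)(5×1347 - (-75)²))
= -1040/√(1026×1110) = -1040/√1138860 ≈ -1040/1067.1738 ≈ -0.9745

r ≈ -0.9745


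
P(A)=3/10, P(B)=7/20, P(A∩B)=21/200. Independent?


P(A)×P(B) = 21/200
P(A∩B) = 21/200
Equal ✓ → Independent

Yes, independent


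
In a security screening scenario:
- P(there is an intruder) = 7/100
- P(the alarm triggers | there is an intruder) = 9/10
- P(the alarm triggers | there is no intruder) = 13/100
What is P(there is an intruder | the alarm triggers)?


Using Bayes' theorem:
P(A|B) = P(B|A)·P(A) / P(B)

P(the alarm triggers) = 9/10 × 7/100 + 13/100 × 93/100
= 63/1000 + 1209/10000 = 1839/10000

P(there is an intruder|the alarm triggers) = (63/1000) / (1839/10000) = 210/613

P(there is an intruder|the alarm triggers) = 210/613 ≈ 34.26%


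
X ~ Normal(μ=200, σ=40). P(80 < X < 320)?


z₁=(80-200)/40=-3.0, z₂=(320-200)/40=3.0
P = Φ(3.0) - Φ(-3.0) = 0.998650 - 0.001350 = 0.997300 ≈ 0.9973

P(80 < X < 320) ≈ 0.9973


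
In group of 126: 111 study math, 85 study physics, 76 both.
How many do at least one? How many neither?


|A∪B| = 111+85-76 = 120
Neither = 126-120 = 6

At least one: 120; Neither: 6


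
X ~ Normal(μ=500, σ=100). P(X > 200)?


z = (200-500)/100 = -3.0
P(X > 200) = 1 - P(Z ≤ -3.0) = 1 - 0.0013 = 0.9987

P(X > 200) ≈ 0.9987


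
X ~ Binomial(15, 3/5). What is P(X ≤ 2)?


P(X ≤ 2) = Σ P(X=i) for i=0..2
P(X=0) = 32768/30517578125
P(X=1) = 147456/6103515625
P(X=2) = 1548288/6103515625
Sum = 8511488/30517578125

P(X ≤ 2) = 8511488/30517578125 ≈ 0.03%


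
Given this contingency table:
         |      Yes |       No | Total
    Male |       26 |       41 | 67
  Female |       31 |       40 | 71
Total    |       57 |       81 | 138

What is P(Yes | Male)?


P(Yes | Male) = 26/(26+41) = 26/67

P(Yes|Male) = 26/67 ≈ 38.81%


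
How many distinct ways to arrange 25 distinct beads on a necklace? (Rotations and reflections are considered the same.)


Free circular arrangements: rotations and reflections both identified.
(n-1)!/2 = 24!/2 = 620448401733239439360000/2 = 310224200866619719680000

310224200866619719680000


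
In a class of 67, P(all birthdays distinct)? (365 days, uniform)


P(all different) = Π(365-i)/365 for i=0..66
= (365/365)×(364/365)×...×(299/365)
= 0.001560

P ≈ 0.0016 ≈ 0.16%


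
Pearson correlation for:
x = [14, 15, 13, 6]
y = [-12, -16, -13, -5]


n=4, Σx=48, Σy=-46, Σxy=-607, Σx²=626, Σy²=594
r = (4×(-607) - 48×(-46))/√((4×626 - 48²)(4×594 - (-46)²))
= -220/√(200×260) = -220/√52000 ≈ -220/228.0351 ≈ -0.9648

r ≈ -0.9648


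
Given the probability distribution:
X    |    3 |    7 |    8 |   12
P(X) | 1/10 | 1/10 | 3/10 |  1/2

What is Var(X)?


E[X] = 47/5
E[X²] = 97
Var(X) = E[X²] - (E[X])² = 97 - 2209/25 = 216/25

Var(X) = 216/25 ≈ 8.6400


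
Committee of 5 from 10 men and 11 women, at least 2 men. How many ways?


Count by #men:
  2M,3W: C(10,2)×C(11,3)=7425
  3M,2W: C(10,3)×C(11,2)=6600
  4M,1W: C(10,4)×C(11,1)=2310
  5M,0W: C(10,5)×C(11,0)=252
Total = 16587

16587


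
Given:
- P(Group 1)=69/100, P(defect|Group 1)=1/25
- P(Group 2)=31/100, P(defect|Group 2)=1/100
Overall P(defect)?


P(B) = Σ P(B|Aᵢ)×P(Aᵢ)
  1/25×69/100 = 69/2500
  1/100×31/100 = 31/10000
Sum = 307/10000

P(defect) = 307/10000 ≈ 3.07%


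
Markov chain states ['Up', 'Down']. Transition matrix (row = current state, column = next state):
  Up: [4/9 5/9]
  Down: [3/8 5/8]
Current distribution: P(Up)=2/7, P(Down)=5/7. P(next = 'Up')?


P(next=Up) = Σᵢ P(now=i)×P(i→Up)
= 2/7×4/9 + 5/7×3/8
= 8/63 + 15/56 = 199/504

P = 199/504 ≈ 0.3948


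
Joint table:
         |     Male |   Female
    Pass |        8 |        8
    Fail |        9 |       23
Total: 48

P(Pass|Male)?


P(Pass|Male) = 8/(8+9) = 8/17

P = 8/17 ≈ 47.06%


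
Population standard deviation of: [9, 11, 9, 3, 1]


Mean = 33/5
  (9-33/5)²=144/25
  (11-33/5)²=484/25
  (9-33/5)²=144/25
  (3-33/5)²=324/25
  (1-33/5)²=784/25
Σ(x-μ)² = 376/5
σ² = (376/5)/5 = 376/25

σ = √(376/25) ≈ 3.8781


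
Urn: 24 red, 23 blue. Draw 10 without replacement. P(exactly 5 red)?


Hypergeometric: C(24,5)×C(23,5)/C(47,10)
= 42504×33649/5178066751 = 297528/1077193

P(X=5) = 297528/1077193 ≈ 27.62%


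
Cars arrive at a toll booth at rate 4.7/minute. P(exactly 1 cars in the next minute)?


Poisson(λ=4.7): P(X=1) = e^(-λ)×λ^k/k!
= e^(-4.7) × 4.7^1 / 1!
≈ 0.009095277102 × 4.7 / 1 ≈ 0.042748

P(X=1) ≈ 0.042748 ≈ 4.27%


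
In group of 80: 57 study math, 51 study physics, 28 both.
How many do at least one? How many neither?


|A∪B| = 57+51-28 = 80
Neither = 80-80 = 0

At least one: 80; Neither: 0


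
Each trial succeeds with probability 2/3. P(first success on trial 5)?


Geometric: P(X=5) = (1-p)^(k-1)×p = (1/3)^4×2/3 = 2/243

P(X=5) = 2/243 ≈ 0.82%


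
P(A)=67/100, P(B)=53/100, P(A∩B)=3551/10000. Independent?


P(A)×P(B) = 3551/10000
P(A∩B) = 3551/10000
Equal ✓ → Independent

Yes, independent


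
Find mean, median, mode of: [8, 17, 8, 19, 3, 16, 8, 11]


Sorted: [3, 8, 8, 8, 11, 16, 17, 19]
Mean = 90/8 = 45/4
Median = 19/2
Freq: {8: 3, 17: 1, 19: 1, 3: 1, 16: 1, 11: 1}
Mode: [8]

Mean=45/4, Median=19/2, Mode=8


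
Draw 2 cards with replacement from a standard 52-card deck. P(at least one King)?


P(not a King) = 48/52 = 12/13
P(none in 2 draws) = (12/13)^2 = 144/169
P(≥1 King) = 1 - 144/169 = 25/169

P = 25/169 ≈ 14.79%


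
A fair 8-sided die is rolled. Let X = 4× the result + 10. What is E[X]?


E[die] = (1+8)/2 = 9/2
E[X] = 4×9/2 + 10 = 28

E[X] = 28


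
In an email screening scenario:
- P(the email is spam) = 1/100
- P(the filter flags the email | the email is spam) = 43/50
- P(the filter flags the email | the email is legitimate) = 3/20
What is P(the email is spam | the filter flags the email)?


Using Bayes' theorem:
P(A|B) = P(B|A)·P(A) / P(B)

P(the filter flags the email) = 43/50 × 1/100 + 3/20 × 99/100
= 43/5000 + 297/2000 = 1571/10000

P(the email is spam|the filter flags the email) = (43/5000) / (1571/10000) = 86/1571

P(the email is spam|the filter flags the email) = 86/1571 ≈ 5.47%


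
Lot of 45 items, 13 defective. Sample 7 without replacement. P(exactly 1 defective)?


Hypergeometric: C(13,1)×C(32,6)/C(45,7)
= 13×906192/45379620 = 25172/96965

P(X=1) = 25172/96965 ≈ 25.96%


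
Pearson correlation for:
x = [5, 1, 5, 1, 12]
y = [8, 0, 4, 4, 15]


n=5, Σx=24, Σy=31, Σxy=244, Σx²=196, Σy²=321
r = (5×244 - 24×31)/√((5×196 - 24²)(5×321 - 31²))
= 476/√(404×644) = 476/√260176 ≈ 476/510.0745 ≈ 0.9332

r ≈ 0.9332


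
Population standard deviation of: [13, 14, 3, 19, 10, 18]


Mean = 77/6
  (13-77/6)²=1/36
  (14-77/6)²=49/36
  (3-77/6)²=3481/36
  (19-77/6)²=1369/36
  (10-77/6)²=289/36
  (18-77/6)²=961/36
Σ(x-μ)² = 1025/6
σ² = (1025/6)/6 = 1025/36

σ = √(1025/36) ≈ 5.3359


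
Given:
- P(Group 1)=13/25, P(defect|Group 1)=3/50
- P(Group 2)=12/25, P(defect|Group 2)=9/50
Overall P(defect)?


P(B) = Σ P(B|Aᵢ)×P(Aᵢ)
  3/50×13/25 = 39/1250
  9/50×12/25 = 54/625
Sum = 147/1250

P(defect) = 147/1250 ≈ 11.76%


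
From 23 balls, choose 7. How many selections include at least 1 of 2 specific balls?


Complement: C(23,7) - C(21,7) = 245157 - 116280 = 128877

128877


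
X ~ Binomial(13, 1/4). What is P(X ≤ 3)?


P(X ≤ 3) = Σ P(X=i) for i=0..3
P(X=0) = 1594323/67108864
P(X=1) = 6908733/67108864
P(X=2) = 6908733/33554432
P(X=3) = 8444007/33554432
Sum = 4901067/8388608

P(X ≤ 3) = 4901067/8388608 ≈ 58.43%


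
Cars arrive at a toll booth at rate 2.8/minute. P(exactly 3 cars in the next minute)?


Poisson(λ=2.8): P(X=3) = e^(-λ)×λ^k/k!
= e^(-2.8) × 2.8^3 / 3!
≈ 0.06081006263 × 21.952 / 6 ≈ 0.222484

P(X=3) ≈ 0.222484 ≈ 22.25%


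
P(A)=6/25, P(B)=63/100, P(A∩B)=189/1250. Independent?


P(A)×P(B) = 189/1250
P(A∩B) = 189/1250
Equal ✓ → Independent

Yes, independent


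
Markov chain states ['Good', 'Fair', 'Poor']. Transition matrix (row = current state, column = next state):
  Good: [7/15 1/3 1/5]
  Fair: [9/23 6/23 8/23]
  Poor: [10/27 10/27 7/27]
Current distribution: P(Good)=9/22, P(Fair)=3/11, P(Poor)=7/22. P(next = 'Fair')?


P(next=Fair) = Σᵢ P(now=i)×P(i→Fair)
= 9/22×1/3 + 3/11×6/23 + 7/22×10/27
= 3/22 + 18/253 + 35/297 = 4445/13662

P = 4445/13662 ≈ 0.3254


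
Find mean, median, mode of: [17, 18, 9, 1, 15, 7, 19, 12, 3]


Sorted: [1, 3, 7, 9, 12, 15, 17, 18, 19]
Mean = 101/9
Median = 12
Freq: {17: 1, 18: 1, 9: 1, 1: 1, 15: 1, 7: 1, 19: 1, 12: 1, 3: 1}
Mode: No mode

Mean=101/9, Median=12, Mode=No mode


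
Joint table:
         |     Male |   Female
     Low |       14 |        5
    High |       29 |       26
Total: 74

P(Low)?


P(Low) = (14+5)/74 = 19/74

P(Low) = 19/74 ≈ 25.68%


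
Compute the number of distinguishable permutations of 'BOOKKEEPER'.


Letters: 10, freq: {'B': 1, 'O': 2, 'K': 2, 'E': 3, 'P': 1, 'R': 1}
10!/(1!×2!×2!×3!×1!×1!) = 3628800/24 = 151200

151200


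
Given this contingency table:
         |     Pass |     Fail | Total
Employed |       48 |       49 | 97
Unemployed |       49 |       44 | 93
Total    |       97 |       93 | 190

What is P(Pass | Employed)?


P(Pass | Employed) = 48/(48+49) = 48/97

P(Pass|Employed) = 48/97 ≈ 49.48%


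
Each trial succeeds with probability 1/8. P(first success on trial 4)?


Geometric: P(X=4) = (1-p)^(k-1)×p = (7/8)^3×1/8 = 343/4096

P(X=4) = 343/4096 ≈ 8.37%


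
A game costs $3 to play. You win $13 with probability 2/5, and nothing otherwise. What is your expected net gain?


E[gain] = (13-3)×2/5 + (-3)×3/5
= 4 - 9/5 = 11/5

Expected net gain = $11/5 ≈ $2.20


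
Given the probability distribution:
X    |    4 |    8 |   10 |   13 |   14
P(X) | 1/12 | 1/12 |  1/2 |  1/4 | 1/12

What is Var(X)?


E[X] = 125/12
E[X²] = 461/4
Var(X) = E[X²] - (E[X])² = 461/4 - 15625/144 = 971/144

Var(X) = 971/144 ≈ 6.7431


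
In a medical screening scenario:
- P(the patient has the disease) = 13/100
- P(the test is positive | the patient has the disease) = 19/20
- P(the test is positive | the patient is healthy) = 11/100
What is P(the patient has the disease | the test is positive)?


Using Bayes' theorem:
P(A|B) = P(B|A)·P(A) / P(B)

P(the test is positive) = 19/20 × 13/100 + 11/100 × 87/100
= 247/2000 + 957/10000 = 137/625

P(the patient has the disease|the test is positive) = (247/2000) / (137/625) = 1235/2192

P(the patient has the disease|the test is positive) = 1235/2192 ≈ 56.34%


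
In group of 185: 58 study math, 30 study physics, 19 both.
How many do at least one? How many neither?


|A∪B| = 58+30-19 = 69
Neither = 185-69 = 116

At least one: 69; Neither: 116


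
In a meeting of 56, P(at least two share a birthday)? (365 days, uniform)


P(all different) = Π(365-i)/365 for i=0..55
= 0.011668
P(match) = 1 - 0.011668 = 0.988332

P ≈ 0.9883 ≈ 98.83%


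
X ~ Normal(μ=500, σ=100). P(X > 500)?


z = (500-500)/100 = 0.0
P(X > 500) = 1 - P(Z ≤ 0.0) = 1 - 0.5000 = 0.5000

P(X > 500) ≈ 0.5000


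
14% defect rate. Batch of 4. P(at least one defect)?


P(all good) = (43/50)^4 = 3418801/6250000
P(≥1 defect) = 2831199/6250000

P = 2831199/6250000 ≈ 45.30%


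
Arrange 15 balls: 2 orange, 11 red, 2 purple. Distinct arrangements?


15!/(2!×11!×2!) = 8190

8190


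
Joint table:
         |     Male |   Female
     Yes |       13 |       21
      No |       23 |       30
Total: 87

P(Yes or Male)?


P(Yes∨Male) = P(Yes) + P(Male) - P(Yes∧Male)
= (34 + 36 - 13)/87 = 57/87 = 19/29

P = 19/29 ≈ 65.52%


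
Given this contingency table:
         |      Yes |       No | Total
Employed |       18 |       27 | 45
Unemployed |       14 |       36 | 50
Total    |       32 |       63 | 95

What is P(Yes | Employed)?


P(Yes | Employed) = 18/(18+27) = 18/45 = 2/5

P(Yes|Employed) = 2/5 ≈ 40.00%


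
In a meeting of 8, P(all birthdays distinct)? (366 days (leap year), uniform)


P(all different) = Π(366-i)/366 for i=0..7
= (366/366)×(365/366)×...×(359/366)
= 0.925861

P ≈ 0.9259 ≈ 92.59%


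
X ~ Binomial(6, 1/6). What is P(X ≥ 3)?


P(X ≥ 3) = Σ P(X=i) for i=3..6
P(X=3) = 625/11664
P(X=4) = 125/15552
P(X=5) = 5/7776
P(X=6) = 1/46656
Sum = 1453/23328

P(X ≥ 3) = 1453/23328 ≈ 6.23%


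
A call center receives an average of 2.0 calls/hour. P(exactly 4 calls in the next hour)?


Poisson(λ=2.0): P(X=4) = e^(-λ)×λ^k/k!
= e^(-2.0) × 2.0^4 / 4!
≈ 0.1353352832 × 16 / 24 ≈ 0.090224

P(X=4) ≈ 0.090224 ≈ 9.02%


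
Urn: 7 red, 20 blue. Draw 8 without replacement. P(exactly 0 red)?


Hypergeometric: C(7,0)×C(20,8)/C(27,8)
= 1×125970/2220075 = 646/11385

P(X=0) = 646/11385 ≈ 5.67%


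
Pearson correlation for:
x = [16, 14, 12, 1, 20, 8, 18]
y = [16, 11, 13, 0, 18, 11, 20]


n=7, Σx=89, Σy=89, Σxy=1374, Σx²=1385, Σy²=1391
r = (7×1374 - 89×89)/√((7×1385 - 89²)(7×1391 - 89²))
= 1697/√(1774×1816) = 1697/√3221584 ≈ 1697/1794.8772 ≈ 0.9455

r ≈ 0.9455


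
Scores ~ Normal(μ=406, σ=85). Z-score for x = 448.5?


z = (x - μ)/σ = (448.5 - 406)/85 = 0.5

z = 0.5


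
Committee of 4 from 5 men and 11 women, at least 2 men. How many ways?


Count by #men:
  2M,2W: C(5,2)×C(11,2)=550
  3M,1W: C(5,3)×C(11,1)=110
  4M,0W: C(5,4)×C(11,0)=5
Total = 665

665


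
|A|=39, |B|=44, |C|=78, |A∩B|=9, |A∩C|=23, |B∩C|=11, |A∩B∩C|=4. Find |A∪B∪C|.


|A∪B∪C| = 39+44+78-9-23-11+4 = 122

|A∪B∪C| = 122


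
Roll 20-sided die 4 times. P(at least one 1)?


P(no 1)^4 = (19/20)^4 = 130321/160000
P(≥1) = 1 - 130321/160000 = 29679/160000

P = 29679/160000 ≈ 18.55%


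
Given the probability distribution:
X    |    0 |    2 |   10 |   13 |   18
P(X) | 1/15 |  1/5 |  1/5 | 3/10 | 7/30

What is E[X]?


E[X] = Σ x·P(X=x)
= (0)×(1/15) + (2)×(1/5) + (10)×(1/5) + (13)×(3/10) + (18)×(7/30)
= 21/2

E[X] = 21/2


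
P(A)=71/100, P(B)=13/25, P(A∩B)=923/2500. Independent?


P(A)×P(B) = 923/2500
P(A∩B) = 923/2500
Equal ✓ → Independent

Yes, independent


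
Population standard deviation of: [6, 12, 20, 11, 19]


Mean = 68/5
  (6-68/5)²=1444/25
  (12-68/5)²=64/25
  (20-68/5)²=1024/25
  (11-68/5)²=169/25
  (19-68/5)²=729/25
Σ(x-μ)² = 686/5
σ² = (686/5)/5 = 686/25

σ = √(686/25) ≈ 5.2383


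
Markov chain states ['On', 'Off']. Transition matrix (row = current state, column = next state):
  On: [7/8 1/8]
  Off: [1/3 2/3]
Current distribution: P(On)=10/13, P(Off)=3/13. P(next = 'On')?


P(next=On) = Σᵢ P(now=i)×P(i→On)
= 10/13×7/8 + 3/13×1/3
= 35/52 + 1/13 = 3/4

P = 3/4 ≈ 0.7500


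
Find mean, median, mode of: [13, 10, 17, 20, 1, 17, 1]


Sorted: [1, 1, 10, 13, 17, 17, 20]
Mean = 79/7
Median = 13
Freq: {13: 1, 10: 1, 17: 2, 20: 1, 1: 2}
Mode: [1, 17]

Mean=79/7, Median=13, Mode=[1, 17]


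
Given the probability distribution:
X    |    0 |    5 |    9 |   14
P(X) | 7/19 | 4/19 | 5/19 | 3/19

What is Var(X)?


E[X] = 107/19
E[X²] = 1093/19
Var(X) = E[X²] - (E[X])² = 1093/19 - 11449/361 = 9318/361

Var(X) = 9318/361 ≈ 25.8116


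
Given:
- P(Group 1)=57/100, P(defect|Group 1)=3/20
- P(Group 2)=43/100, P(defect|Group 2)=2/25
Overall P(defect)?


P(B) = Σ P(B|Aᵢ)×P(Aᵢ)
  3/20×57/100 = 171/2000
  2/25×43/100 = 43/1250
Sum = 1199/10000

P(defect) = 1199/10000 ≈ 11.99%


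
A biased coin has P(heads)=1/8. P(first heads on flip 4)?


Geometric: P(X=4) = (1-p)^(k-1)×p = (7/8)^3×1/8 = 343/4096

P(X=4) = 343/4096 ≈ 8.37%


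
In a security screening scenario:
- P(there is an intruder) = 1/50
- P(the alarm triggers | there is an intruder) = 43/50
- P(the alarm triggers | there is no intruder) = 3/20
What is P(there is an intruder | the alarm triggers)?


Using Bayes' theorem:
P(A|B) = P(B|A)·P(A) / P(B)

P(the alarm triggers) = 43/50 × 1/50 + 3/20 × 49/50
= 43/2500 + 147/1000 = 821/5000

P(there is an intruder|the alarm triggers) = (43/2500) / (821/5000) = 86/821

P(there is an intruder|the alarm triggers) = 86/821 ≈ 10.48%


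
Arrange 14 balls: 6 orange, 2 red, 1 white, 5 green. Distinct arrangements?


14!/(6!×2!×1!×5!) = 504504

504504


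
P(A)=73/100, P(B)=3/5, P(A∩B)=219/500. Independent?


P(A)×P(B) = 219/500
P(A∩B) = 219/500
Equal ✓ → Independent

Yes, independent


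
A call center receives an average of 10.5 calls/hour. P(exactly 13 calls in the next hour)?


Poisson(λ=10.5): P(X=13) = e^(-λ)×λ^k/k!
= e^(-10.5) × 10.5^13 / 13!
≈ 2.753644935e-05 × 1.88564914232e+13 / 6227020800 ≈ 0.083385

P(X=13) ≈ 0.083385 ≈ 8.34%


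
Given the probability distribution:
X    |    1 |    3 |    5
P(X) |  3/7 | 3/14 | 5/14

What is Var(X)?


E[X] = 20/7
E[X²] = 79/7
Var(X) = E[X²] - (E[X])² = 79/7 - 400/49 = 153/49

Var(X) = 153/49 ≈ 3.1224


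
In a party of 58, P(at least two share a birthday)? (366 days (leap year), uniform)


P(all different) = Π(366-i)/366 for i=0..57
= 0.008451
P(match) = 1 - 0.008451 = 0.991549

P ≈ 0.9915 ≈ 99.15%


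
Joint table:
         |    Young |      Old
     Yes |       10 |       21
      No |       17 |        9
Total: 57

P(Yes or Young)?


P(Yes∨Young) = P(Yes) + P(Young) - P(Yes∧Young)
= (31 + 27 - 10)/57 = 48/57 = 16/19

P = 16/19 ≈ 84.21%


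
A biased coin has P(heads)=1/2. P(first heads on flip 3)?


Geometric: P(X=3) = (1-p)^(k-1)×p = (1/2)^2×1/2 = 1/8

P(X=3) = 1/8 ≈ 12.50%


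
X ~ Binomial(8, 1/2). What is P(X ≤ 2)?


P(X ≤ 2) = Σ P(X=i) for i=0..2
P(X=0) = 1/256
P(X=1) = 1/32
P(X=2) = 7/64
Sum = 37/256

P(X ≤ 2) = 37/256 ≈ 14.45%


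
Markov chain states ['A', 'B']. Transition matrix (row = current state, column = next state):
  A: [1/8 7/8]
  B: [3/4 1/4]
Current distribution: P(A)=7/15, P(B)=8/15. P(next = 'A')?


P(next=A) = Σᵢ P(now=i)×P(i→A)
= 7/15×1/8 + 8/15×3/4
= 7/120 + 2/5 = 11/24

P = 11/24 ≈ 0.4583


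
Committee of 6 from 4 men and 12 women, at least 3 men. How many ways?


Count by #men:
  3M,3W: C(4,3)×C(12,3)=880
  4M,2W: C(4,4)×C(12,2)=66
Total = 946

946


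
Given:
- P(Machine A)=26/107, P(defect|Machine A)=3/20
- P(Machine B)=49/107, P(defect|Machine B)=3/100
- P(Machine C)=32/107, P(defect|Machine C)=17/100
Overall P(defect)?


P(B) = Σ P(B|Aᵢ)×P(Aᵢ)
  3/20×26/107 = 39/1070
  3/100×49/107 = 147/10700
  17/100×32/107 = 136/2675
Sum = 1081/10700

P(defect) = 1081/10700 ≈ 10.10%


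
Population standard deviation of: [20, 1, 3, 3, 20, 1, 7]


Mean = 55/7
  (20-55/7)²=7225/49
  (1-55/7)²=2304/49
  (3-55/7)²=1156/49
  (3-55/7)²=1156/49
  (20-55/7)²=7225/49
  (1-55/7)²=2304/49
  (7-55/7)²=36/49
Σ(x-μ)² = 3058/7
σ² = (3058/7)/7 = 3058/49

σ = √(3058/49) ≈ 7.8999


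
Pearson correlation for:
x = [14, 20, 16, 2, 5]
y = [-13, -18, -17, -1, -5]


n=5, Σx=57, Σy=-54, Σxy=-841, Σx²=881, Σy²=808
r = (5×(-841) - 57×(-54))/√((5×881 - 57²)(5×808 - (-54)²))
= -1127/√(1156×1124) = -1127/√1299344 ≈ -1127/1139.8877 ≈ -0.9887

r ≈ -0.9887


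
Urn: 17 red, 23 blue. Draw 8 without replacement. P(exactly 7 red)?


Hypergeometric: C(17,7)×C(23,1)/C(40,8)
= 19448×23/76904685 = 184/31635

P(X=7) = 184/31635 ≈ 0.58%


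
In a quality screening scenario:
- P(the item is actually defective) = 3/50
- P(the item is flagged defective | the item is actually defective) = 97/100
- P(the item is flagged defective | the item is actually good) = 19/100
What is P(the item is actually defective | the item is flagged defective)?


Using Bayes' theorem:
P(A|B) = P(B|A)·P(A) / P(B)

P(the item is flagged defective) = 97/100 × 3/50 + 19/100 × 47/50
= 291/5000 + 893/5000 = 148/625

P(the item is actually defective|the item is flagged defective) = (291/5000) / (148/625) = 291/1184

P(the item is actually defective|the item is flagged defective) = 291/1184 ≈ 24.58%


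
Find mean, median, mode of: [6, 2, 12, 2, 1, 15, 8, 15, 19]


Sorted: [1, 2, 2, 6, 8, 12, 15, 15, 19]
Mean = 80/9
Median = 8
Freq: {6: 1, 2: 2, 12: 1, 1: 1, 15: 2, 8: 1, 19: 1}
Mode: [2, 15]

Mean=80/9, Median=8, Mode=[2, 15]


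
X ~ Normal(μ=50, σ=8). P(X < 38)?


z = (38-50)/8 = -1.5
P(Z < -1.5) = 0.0668

P(X < 38) ≈ 0.0668


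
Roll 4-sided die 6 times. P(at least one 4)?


P(no 4)^6 = (3/4)^6 = 729/4096
P(≥1) = 1 - 729/4096 = 3367/4096

P = 3367/4096 ≈ 82.20%


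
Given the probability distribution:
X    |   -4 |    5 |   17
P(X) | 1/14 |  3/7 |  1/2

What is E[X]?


E[X] = Σ x·P(X=x)
= (-4)×(1/14) + (5)×(3/7) + (17)×(1/2)
= 145/14

E[X] = 145/14


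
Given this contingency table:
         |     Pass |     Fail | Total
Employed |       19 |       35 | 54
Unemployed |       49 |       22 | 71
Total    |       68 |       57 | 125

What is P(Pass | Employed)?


P(Pass | Employed) = 19/(19+35) = 19/54

P(Pass|Employed) = 19/54 ≈ 35.19%


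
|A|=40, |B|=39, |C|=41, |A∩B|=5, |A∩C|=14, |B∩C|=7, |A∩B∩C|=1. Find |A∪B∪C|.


|A∪B∪C| = 40+39+41-5-14-7+1 = 95

|A∪B∪C| = 95


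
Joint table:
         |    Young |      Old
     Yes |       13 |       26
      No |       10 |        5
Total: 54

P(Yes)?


P(Yes) = (13+26)/54 = 39/54 = 13/18

P(Yes) = 13/18 ≈ 72.22%


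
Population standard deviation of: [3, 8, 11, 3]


Mean = 25/4
  (3-25/4)²=169/16
  (8-25/4)²=49/16
  (11-25/4)²=361/16
  (3-25/4)²=169/16
Σ(x-μ)² = 187/4
σ² = (187/4)/4 = 187/16

σ = √(187/16) ≈ 3.4187


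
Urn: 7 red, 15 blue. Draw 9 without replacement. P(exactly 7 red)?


Hypergeometric: C(7,7)×C(15,2)/C(22,9)
= 1×105/497420 = 3/14212

P(X=7) = 3/14212 ≈ 0.02%


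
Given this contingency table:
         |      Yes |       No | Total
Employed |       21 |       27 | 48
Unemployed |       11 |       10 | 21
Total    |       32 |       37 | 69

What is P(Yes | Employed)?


P(Yes | Employed) = 21/(21+27) = 21/48 = 7/16

P(Yes|Employed) = 7/16 ≈ 43.75%


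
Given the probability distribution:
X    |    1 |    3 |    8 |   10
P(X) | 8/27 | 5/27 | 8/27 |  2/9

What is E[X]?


E[X] = Σ x·P(X=x)
= (1)×(8/27) + (3)×(5/27) + (8)×(8/27) + (10)×(2/9)
= 49/9

E[X] = 49/9


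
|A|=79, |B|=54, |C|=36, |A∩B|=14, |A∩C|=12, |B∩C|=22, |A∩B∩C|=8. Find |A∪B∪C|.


|A∪B∪C| = 79+54+36-14-12-22+8 = 129

|A∪B∪C| = 129


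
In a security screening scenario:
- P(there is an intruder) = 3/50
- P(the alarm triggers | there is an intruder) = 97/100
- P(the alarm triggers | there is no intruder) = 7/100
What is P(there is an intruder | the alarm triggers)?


Using Bayes' theorem:
P(A|B) = P(B|A)·P(A) / P(B)

P(the alarm triggers) = 97/100 × 3/50 + 7/100 × 47/50
= 291/5000 + 329/5000 = 31/250

P(there is an intruder|the alarm triggers) = (291/5000) / (31/250) = 291/620

P(there is an intruder|the alarm triggers) = 291/620 ≈ 46.94%


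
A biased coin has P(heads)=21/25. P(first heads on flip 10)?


Geometric: P(X=10) = (1-p)^(k-1)×p = (4/25)^9×21/25 = 5505024/95367431640625

P(X=10) = 5505024/95367431640625 ≈ 0.00%


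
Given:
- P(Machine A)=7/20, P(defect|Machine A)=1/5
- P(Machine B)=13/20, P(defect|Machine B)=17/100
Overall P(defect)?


P(B) = Σ P(B|Aᵢ)×P(Aᵢ)
  1/5×7/20 = 7/100
  17/100×13/20 = 221/2000
Sum = 361/2000

P(defect) = 361/2000 ≈ 18.05%


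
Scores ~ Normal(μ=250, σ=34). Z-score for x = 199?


z = (x - μ)/σ = (199 - 250)/34 = -1.5

z = -1.5


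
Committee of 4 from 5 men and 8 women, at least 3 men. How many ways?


Count by #men:
  3M,1W: C(5,3)×C(8,1)=80
  4M,0W: C(5,4)×C(8,0)=5
Total = 85

85


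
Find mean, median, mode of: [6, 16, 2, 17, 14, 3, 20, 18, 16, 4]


Sorted: [2, 3, 4, 6, 14, 16, 16, 17, 18, 20]
Mean = 116/10 = 58/5
Median = 15
Freq: {6: 1, 16: 2, 2: 1, 17: 1, 14: 1, 3: 1, 20: 1, 18: 1, 4: 1}
Mode: [16]

Mean=58/5, Median=15, Mode=16


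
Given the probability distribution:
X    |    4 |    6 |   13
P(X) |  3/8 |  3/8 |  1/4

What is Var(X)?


E[X] = 7
E[X²] = 247/4
Var(X) = E[X²] - (E[X])² = 247/4 - 49 = 51/4

Var(X) = 51/4 ≈ 12.7500


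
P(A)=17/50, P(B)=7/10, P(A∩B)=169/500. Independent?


P(A)×P(B) = 119/500
P(A∩B) = 169/500
Not equal → NOT independent

No, not independent


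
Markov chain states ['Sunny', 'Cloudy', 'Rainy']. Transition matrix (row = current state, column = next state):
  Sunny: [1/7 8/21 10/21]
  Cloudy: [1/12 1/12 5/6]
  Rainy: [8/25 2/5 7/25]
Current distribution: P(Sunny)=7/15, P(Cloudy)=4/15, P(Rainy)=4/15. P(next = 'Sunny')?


P(next=Sunny) = Σᵢ P(now=i)×P(i→Sunny)
= 7/15×1/7 + 4/15×1/12 + 4/15×8/25
= 1/15 + 1/45 + 32/375 = 196/1125

P = 196/1125 ≈ 0.1742


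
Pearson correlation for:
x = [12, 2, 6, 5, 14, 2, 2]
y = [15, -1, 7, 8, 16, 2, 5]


n=7, Σx=43, Σy=52, Σxy=498, Σx²=413, Σy²=624
r = (7×498 - 43×52)/√((7×413 - 43²)(7×624 - 52²))
= 1250/√(1042×1664) = 1250/√1733888 ≈ 1250/1316.7718 ≈ 0.9493

r ≈ 0.9493


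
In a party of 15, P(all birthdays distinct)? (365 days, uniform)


P(all different) = Π(365-i)/365 for i=0..14
= (365/365)×(364/365)×...×(351/365)
= 0.747099

P ≈ 0.7471 ≈ 74.71%


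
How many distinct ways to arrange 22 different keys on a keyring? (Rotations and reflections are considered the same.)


Free circular arrangements: rotations and reflections both identified.
(n-1)!/2 = 21!/2 = 51090942171709440000/2 = 25545471085854720000

25545471085854720000


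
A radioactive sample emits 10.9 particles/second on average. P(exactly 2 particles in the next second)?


Poisson(λ=10.9): P(X=2) = e^(-λ)×λ^k/k!
= e^(-10.9) × 10.9^2 / 2!
≈ 1.8458234e-05 × 118.81 / 2 ≈ 0.001097

P(X=2) ≈ 0.001097 ≈ 0.11%


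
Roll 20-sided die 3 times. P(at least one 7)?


P(no 7)^3 = (19/20)^3 = 6859/8000
P(≥1) = 1 - 6859/8000 = 1141/8000

P = 1141/8000 ≈ 14.26%


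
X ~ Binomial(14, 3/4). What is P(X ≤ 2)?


P(X ≤ 2) = Σ P(X=i) for i=0..2
P(X=0) = 1/268435456
P(X=1) = 21/134217728
P(X=2) = 819/268435456
Sum = 431/134217728

P(X ≤ 2) = 431/134217728 ≈ 0.00%


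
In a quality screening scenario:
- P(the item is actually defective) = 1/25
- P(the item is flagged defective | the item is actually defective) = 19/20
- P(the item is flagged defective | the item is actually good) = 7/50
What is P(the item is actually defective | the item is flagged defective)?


Using Bayes' theorem:
P(A|B) = P(B|A)·P(A) / P(B)

P(the item is flagged defective) = 19/20 × 1/25 + 7/50 × 24/25
= 19/500 + 84/625 = 431/2500

P(the item is actually defective|the item is flagged defective) = (19/500) / (431/2500) = 95/431

P(the item is actually defective|the item is flagged defective) = 95/431 ≈ 22.04%


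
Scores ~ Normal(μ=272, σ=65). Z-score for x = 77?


z = (x - μ)/σ = (77 - 272)/65 = -3.0

z = -3.0


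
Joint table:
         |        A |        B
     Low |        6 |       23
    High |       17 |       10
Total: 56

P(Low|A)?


P(Low|A) = 6/(6+17) = 6/23

P = 6/23 ≈ 26.09%


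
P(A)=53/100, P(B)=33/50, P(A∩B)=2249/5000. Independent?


P(A)×P(B) = 1749/5000
P(A∩B) = 2249/5000
Not equal → NOT independent

No, not independent


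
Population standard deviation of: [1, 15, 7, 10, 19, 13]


Mean = 65/6
  (1-65/6)²=3481/36
  (15-65/6)²=625/36
  (7-65/6)²=529/36
  (10-65/6)²=25/36
  (19-65/6)²=2401/36
  (13-65/6)²=169/36
Σ(x-μ)² = 1205/6
σ² = (1205/6)/6 = 1205/36

σ = √(1205/36) ≈ 5.7855


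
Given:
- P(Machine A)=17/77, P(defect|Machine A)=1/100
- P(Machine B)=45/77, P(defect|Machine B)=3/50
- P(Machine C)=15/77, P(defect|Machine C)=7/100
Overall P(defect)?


P(B) = Σ P(B|Aᵢ)×P(Aᵢ)
  1/100×17/77 = 17/7700
  3/50×45/77 = 27/770
  7/100×15/77 = 3/220
Sum = 14/275

P(defect) = 14/275 ≈ 5.09%


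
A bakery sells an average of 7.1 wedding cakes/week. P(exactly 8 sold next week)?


Poisson(λ=7.1): P(X=8) = e^(-λ)×λ^k/k!
= e^(-7.1) × 7.1^8 / 8!
≈ 0.0008251049233 × 6457535.31246 / 40320 ≈ 0.132146

P(X=8) ≈ 0.132146 ≈ 13.21%


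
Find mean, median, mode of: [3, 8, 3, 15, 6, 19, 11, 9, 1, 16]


Sorted: [1, 3, 3, 6, 8, 9, 11, 15, 16, 19]
Mean = 91/10
Median = 17/2
Freq: {3: 2, 8: 1, 15: 1, 6: 1, 19: 1, 11: 1, 9: 1, 1: 1, 16: 1}
Mode: [3]

Mean=91/10, Median=17/2, Mode=3


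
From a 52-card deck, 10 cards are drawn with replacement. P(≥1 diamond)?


P(not a diamond) = 39/52 = 3/4
P(none in 10 draws) = (3/4)^10 = 59049/1048576
P(≥1 diamond) = 1 - 59049/1048576 = 989527/1048576

P = 989527/1048576 ≈ 94.37%


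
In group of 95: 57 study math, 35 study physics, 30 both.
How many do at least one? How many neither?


|A∪B| = 57+35-30 = 62
Neither = 95-62 = 33

At least one: 62; Neither: 33


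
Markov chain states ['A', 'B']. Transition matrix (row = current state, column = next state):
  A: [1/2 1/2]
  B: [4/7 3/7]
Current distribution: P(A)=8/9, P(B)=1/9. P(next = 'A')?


P(next=A) = Σᵢ P(now=i)×P(i→A)
= 8/9×1/2 + 1/9×4/7
= 4/9 + 4/63 = 32/63

P = 32/63 ≈ 0.5079


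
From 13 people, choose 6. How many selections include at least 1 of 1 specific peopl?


Complement: C(13,6) - C(12,6) = 1716 - 924 = 792

792
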